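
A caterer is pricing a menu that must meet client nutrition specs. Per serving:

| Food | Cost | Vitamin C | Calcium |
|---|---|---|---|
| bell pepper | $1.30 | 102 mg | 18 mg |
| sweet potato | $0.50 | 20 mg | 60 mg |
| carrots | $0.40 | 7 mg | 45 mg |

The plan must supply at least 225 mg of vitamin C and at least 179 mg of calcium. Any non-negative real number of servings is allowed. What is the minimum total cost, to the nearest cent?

At the optimum either one food covers both requirements or two foods hit both targets exactly; no other combination can be cheaper.
bell pepper only: max(225/102, 179/18) = 9.944 servings → $12.93.
sweet potato only: max(225/20, 179/60) = 11.25 servings → $5.62.
carrots only: max(225/7, 179/45) = 32.14 servings → $12.86.
bell pepper + sweet potato with both tight: 1.722 servings and 2.467 servings → $3.47.
bell pepper + carrots with both tight: 1.987 servings and 3.183 servings → $3.86.
sweet potato + carrots with both targets exact would need a negative amount; discard.
Cheapest feasible corner: $3.47.

$3.47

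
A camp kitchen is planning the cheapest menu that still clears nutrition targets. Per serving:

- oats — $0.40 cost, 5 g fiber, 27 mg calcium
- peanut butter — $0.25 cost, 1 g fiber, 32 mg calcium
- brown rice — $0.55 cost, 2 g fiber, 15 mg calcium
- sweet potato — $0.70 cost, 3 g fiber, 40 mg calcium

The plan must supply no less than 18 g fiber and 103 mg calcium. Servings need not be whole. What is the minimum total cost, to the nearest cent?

This is a tiny linear program; its minimum lies at a vertex of the feasible set. List the vertices and price them.
oats only: max(18/5, 103/27) = 3.815 servings → $1.53.
peanut butter only: max(18/1, 103/32) = 18 servings → $4.50.
brown rice only: max(18/2, 103/15) = 9 servings → $4.95.
sweet potato only: max(18/3, 103/40) = 6 servings → $4.20.
oats + peanut butter with both tight: 3.556 servings and 0.218 servings → $1.48.
oats + brown rice with both tight: 3.048 servings and 1.381 servings → $1.98.
oats + sweet potato with both tight: 3.454 servings and 0.2437 servings → $1.55.
peanut butter + brown rice: the both-tight solution has a negative serving — not a feasible corner.
peanut butter + sweet potato: the both-tight solution has a negative serving — not a feasible corner.
brown rice + sweet potato: intersection lies outside the first quadrant.
So the least-cost plan costs $1.48.

$1.48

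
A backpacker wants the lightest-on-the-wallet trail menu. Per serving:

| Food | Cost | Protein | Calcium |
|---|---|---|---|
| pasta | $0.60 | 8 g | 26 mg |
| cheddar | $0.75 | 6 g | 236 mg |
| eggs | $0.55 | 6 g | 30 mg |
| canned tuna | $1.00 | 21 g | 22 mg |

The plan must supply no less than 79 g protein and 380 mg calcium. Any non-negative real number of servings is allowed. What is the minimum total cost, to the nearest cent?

$4.36

For a min-cost LP with two ≥-constraints, a basic feasible solution has at most two positive variables.
pasta only: max(79/8, 380/26) = 14.62 servings → $8.77.
cheddar only: max(79/6, 380/236) = 13.17 servings → $9.88.
eggs only: max(79/6, 380/30) = 13.17 servings → $7.24.
canned tuna only: max(79/21, 380/22) = 17.27 servings → $17.27.
pasta + cheddar with both tight: 9.448 servings and 0.5693 servings → $6.10.
pasta + eggs with both tight: 1.071 servings and 11.74 servings → $7.10.
pasta + canned tuna: intersection lies outside the first quadrant.
cheddar + eggs: intersection lies outside the first quadrant.
cheddar + canned tuna with both tight: 1.294 servings and 3.392 servings → $4.36.
eggs + canned tuna with both tight: 12.53 servings and 0.1807 servings → $7.07.
The minimum over all feasible corners is $4.36.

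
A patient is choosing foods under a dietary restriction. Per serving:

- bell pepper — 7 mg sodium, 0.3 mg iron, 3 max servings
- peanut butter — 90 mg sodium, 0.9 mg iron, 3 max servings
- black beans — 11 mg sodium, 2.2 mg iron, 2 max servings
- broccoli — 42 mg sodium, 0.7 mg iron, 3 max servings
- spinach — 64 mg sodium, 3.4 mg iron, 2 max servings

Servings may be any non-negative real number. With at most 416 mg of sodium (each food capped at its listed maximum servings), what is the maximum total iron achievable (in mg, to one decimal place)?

Iron per mg sodium: black beans 0.2, spinach 0.05312, bell pepper 0.04286, broccoli 0.01667, peanut butter 0.01.
Take 2 servings of black beans: uses 22 mg sodium, +4.4 mg iron (running total 4.4 mg).
Take 2 servings of spinach: uses 128 mg sodium, +6.8 mg iron (running total 11.2 mg).
Take 3 servings of bell pepper: uses 21 mg sodium, +0.9 mg iron (running total 12.1 mg).
Take 3 servings of broccoli: uses 126 mg sodium, +2.1 mg iron (running total 14.2 mg).
Take 1.322 servings of peanut butter: uses 119 mg sodium, +1.2 mg iron (running total 15.4 mg).
Greedy by best ratio exhausts the sodium allowance optimally: 15.4 mg.

15.4 mg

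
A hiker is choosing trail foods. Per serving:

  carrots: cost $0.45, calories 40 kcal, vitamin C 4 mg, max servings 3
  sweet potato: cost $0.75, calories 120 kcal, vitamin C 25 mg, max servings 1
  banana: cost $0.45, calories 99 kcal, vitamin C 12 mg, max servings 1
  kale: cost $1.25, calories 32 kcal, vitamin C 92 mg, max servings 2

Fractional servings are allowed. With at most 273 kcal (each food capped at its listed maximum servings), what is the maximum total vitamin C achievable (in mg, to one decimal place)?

219.8 mg

Vitamin C per kcal: kale 2.875, sweet potato 0.2083, banana 0.1212, carrots 0.1.
Take 2 servings of kale: uses 64 kcal, +184.0 mg vitamin C (running total 184.0 mg).
Take 1 serving of sweet potato: uses 120 kcal, +25.0 mg vitamin C (running total 209.0 mg).
Take 0.899 servings of banana: uses 89 kcal, +10.8 mg vitamin C (running total 219.8 mg).
Filling greedily by vitamin C-per-kcal is optimal for one linear limit, giving 219.8 mg.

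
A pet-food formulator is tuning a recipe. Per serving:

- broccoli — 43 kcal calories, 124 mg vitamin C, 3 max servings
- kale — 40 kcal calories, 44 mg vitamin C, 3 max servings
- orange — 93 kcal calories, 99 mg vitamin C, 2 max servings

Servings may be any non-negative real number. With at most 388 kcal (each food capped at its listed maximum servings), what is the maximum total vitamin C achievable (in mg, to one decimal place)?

652.0 mg

Vitamin C per kcal: broccoli 2.884, kale 1.1, orange 1.065.
Take 3 servings of broccoli: uses 129 kcal, +372.0 mg vitamin C (running total 372.0 mg).
Take 3 servings of kale: uses 120 kcal, +132.0 mg vitamin C (running total 504.0 mg).
Take 1.495 servings of orange: uses 139 kcal, +148.0 mg vitamin C (running total 652.0 mg).
Filling greedily by vitamin C-per-kcal is optimal for one linear limit, giving 652.0 mg.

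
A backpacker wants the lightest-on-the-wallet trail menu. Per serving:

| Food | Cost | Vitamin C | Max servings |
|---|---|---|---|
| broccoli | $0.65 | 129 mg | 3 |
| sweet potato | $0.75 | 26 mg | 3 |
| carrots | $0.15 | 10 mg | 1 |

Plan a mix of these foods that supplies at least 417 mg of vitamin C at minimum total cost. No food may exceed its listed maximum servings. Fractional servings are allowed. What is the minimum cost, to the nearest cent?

$2.68

Cost per mg of vitamin C: broccoli $0.0050, carrots $0.0150, sweet potato $0.0288.
Take 3 servings of broccoli: +387.0 mg vitamin C for $1.95 (total $1.95, still need 30.0 mg).
Take 1 serving of carrots: +10.0 mg vitamin C for $0.15 (total $2.10, still need 20.0 mg).
Take 0.7692 servings of sweet potato: +20.0 mg vitamin C for $0.58 (total $2.68, still need 0.0 mg).
Filling from the cheapest source first is optimal under one linear minimum: $2.68.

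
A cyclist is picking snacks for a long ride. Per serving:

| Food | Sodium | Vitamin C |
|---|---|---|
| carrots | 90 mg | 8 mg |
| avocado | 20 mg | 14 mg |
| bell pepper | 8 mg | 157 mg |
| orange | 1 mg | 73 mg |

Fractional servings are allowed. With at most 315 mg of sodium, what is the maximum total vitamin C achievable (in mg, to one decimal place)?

Vitamin C per mg sodium: orange 73, bell pepper 19.62, avocado 0.7, carrots 0.08889.
With no serving limits, spend the whole sodium allowance on orange: 315 mg / 1 mg × 73 mg = 22995.0 mg.

22995.0 mg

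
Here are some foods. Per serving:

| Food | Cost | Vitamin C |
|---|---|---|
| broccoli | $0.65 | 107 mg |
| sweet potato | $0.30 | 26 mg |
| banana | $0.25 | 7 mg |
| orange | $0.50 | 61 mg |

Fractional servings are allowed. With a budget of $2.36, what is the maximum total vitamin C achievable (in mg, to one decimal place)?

388.5 mg

Vitamin C per dollar: broccoli 164.6, orange 122, sweet potato 86.67, banana 28.
With no serving limits, spend the whole cost allowance on broccoli: $2.36 / $0.65 × 107 mg = 388.5 mg.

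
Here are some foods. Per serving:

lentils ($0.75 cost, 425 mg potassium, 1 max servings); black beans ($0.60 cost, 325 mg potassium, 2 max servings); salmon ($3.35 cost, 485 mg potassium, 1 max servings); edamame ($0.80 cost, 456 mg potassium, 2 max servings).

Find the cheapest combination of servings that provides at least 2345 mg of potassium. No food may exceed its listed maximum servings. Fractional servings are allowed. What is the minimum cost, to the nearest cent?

Cost per mg of potassium: edamame $0.0018, lentils $0.0018, black beans $0.0018, salmon $0.0069.
Take 2 servings of edamame: +912.0 mg potassium for $1.60 (total $1.60, still need 1433.0 mg).
Take 1 serving of lentils: +425.0 mg potassium for $0.75 (total $2.35, still need 1008.0 mg).
Take 2 servings of black beans: +650.0 mg potassium for $1.20 (total $3.55, still need 358.0 mg).
Take 0.7381 servings of salmon: +358.0 mg potassium for $2.47 (total $6.02, still need 0.0 mg).
Filling from the cheapest source first is optimal under one linear minimum: $6.02.

$6.02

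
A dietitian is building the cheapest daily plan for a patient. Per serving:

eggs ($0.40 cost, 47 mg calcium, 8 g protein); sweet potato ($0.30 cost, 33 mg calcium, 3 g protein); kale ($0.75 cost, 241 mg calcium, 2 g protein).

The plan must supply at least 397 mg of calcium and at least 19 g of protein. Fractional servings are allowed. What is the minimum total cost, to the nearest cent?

At the optimum either one food covers both requirements or two foods hit both targets exactly; no other combination can be cheaper.
eggs only: max(397/47, 19/8) = 8.447 servings → $3.38.
sweet potato only: max(397/33, 19/3) = 12.03 servings → $3.61.
kale only: max(397/241, 19/2) = 9.5 servings → $7.12.
eggs + sweet potato: the both-tight solution has a negative serving — not a feasible corner.
eggs + kale with both tight: 2.064 servings and 1.245 servings → $1.76.
sweet potato + kale with both tight: 5.761 servings and 0.8584 servings → $2.37.
So the least-cost plan costs $1.76.

$1.76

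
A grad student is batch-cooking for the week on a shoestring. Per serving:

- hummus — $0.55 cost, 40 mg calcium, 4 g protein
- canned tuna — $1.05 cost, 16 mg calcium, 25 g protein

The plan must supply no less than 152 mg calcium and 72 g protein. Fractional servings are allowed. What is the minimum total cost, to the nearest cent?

An LP optimum is at a vertex; with two nutrient constraints at most two foods are used. Check each candidate.
hummus only: max(152/40, 72/4) = 18 servings → $9.90.
canned tuna only: max(152/16, 72/25) = 9.5 servings → $9.97.
hummus + canned tuna with both tight: 2.829 servings and 2.427 servings → $4.10.
Cheapest feasible corner: $4.10.

$4.10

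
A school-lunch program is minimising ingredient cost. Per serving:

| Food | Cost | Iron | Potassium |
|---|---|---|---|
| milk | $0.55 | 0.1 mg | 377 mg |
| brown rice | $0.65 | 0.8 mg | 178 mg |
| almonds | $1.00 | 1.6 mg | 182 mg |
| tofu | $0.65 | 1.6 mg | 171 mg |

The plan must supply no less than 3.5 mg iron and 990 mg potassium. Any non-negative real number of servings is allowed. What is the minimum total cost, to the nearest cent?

$2.28

Minimising a linear cost over {iron ≥ 3.5, potassium ≥ 990, servings ≥ 0} — the optimum is at a vertex, using one or two foods.
milk only: max(3.5/0.1, 990/377) = 35 servings → $19.25.
brown rice only: max(3.5/0.8, 990/178) = 5.562 servings → $3.62.
almonds only: max(3.5/1.6, 990/182) = 5.44 servings → $5.44.
tofu only: max(3.5/1.6, 990/171) = 5.789 servings → $3.76.
milk + brown rice with both tight: 0.5955 servings and 4.301 servings → $3.12.
milk + almonds with both tight: 1.619 servings and 2.086 servings → $2.98.
milk + tofu with both tight: 1.681 servings and 2.082 servings → $2.28.
brown rice + almonds: intersection lies outside the first quadrant.
brown rice + tofu with both targets exact would need a negative amount; discard.
almonds + tofu with both targets exact would need a negative amount; discard.
The minimum over all feasible corners is $2.28.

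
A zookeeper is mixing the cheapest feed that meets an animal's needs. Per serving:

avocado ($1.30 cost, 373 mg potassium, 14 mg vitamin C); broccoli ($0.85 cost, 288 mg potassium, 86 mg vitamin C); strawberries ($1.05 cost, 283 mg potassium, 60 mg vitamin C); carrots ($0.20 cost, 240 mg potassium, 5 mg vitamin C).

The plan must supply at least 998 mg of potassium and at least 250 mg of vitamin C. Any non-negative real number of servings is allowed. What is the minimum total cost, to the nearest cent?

A basic optimal solution has at most two foods positive. Try each food alone and each pair with both targets met exactly.
avocado only: max(998/373, 250/14) = 17.86 servings → $23.21.
broccoli only: max(998/288, 250/86) = 3.465 servings → $2.95.
strawberries only: max(998/283, 250/60) = 4.167 servings → $4.38.
carrots only: max(998/240, 250/5) = 50 servings → $10.00.
avocado + broccoli with both tight: 0.493 servings and 2.827 servings → $3.04.
avocado + strawberries: intersection lies outside the first quadrant.
avocado + carrots: the both-tight solution has a negative serving — not a feasible corner.
broccoli + strawberries with both tight: 1.54 servings and 1.959 servings → $3.37.
broccoli + carrots with both tight: 2.865 servings and 0.7202 servings → $2.58.
strawberries + carrots: intersection lies outside the first quadrant.
Cheapest feasible corner: $2.58.

$2.58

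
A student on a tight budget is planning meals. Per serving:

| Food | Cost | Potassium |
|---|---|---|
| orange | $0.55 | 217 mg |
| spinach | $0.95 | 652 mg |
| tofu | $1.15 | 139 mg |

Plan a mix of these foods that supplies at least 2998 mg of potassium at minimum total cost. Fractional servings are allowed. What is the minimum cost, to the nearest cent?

Cost per mg of potassium: spinach $0.0015, orange $0.0025, tofu $0.0083.
With no serving limits, use only spinach: 2998 mg / 652 mg = 4.598 servings × $0.95 = $4.37.

$4.37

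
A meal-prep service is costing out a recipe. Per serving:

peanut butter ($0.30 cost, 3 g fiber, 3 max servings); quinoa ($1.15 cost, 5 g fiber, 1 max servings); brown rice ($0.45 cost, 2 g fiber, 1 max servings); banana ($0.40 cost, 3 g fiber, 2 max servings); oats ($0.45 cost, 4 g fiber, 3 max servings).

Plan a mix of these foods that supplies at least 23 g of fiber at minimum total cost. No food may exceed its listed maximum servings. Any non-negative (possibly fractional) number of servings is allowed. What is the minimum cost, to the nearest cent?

$2.52

Cost per g of fiber: peanut butter $0.1000, oats $0.1125, banana $0.1333, brown rice $0.2250, quinoa $0.2300.
Take 3 servings of peanut butter: +9.0 g fiber for $0.90 (total $0.90, still need 14.0 g).
Take 3 servings of oats: +12.0 g fiber for $1.35 (total $2.25, still need 2.0 g).
Take 0.6667 servings of banana: +2.0 g fiber for $0.27 (total $2.52, still need 0.0 g).
Greedy by cheapest-per-g is optimal for a single linear constraint, so the minimum cost is $2.52.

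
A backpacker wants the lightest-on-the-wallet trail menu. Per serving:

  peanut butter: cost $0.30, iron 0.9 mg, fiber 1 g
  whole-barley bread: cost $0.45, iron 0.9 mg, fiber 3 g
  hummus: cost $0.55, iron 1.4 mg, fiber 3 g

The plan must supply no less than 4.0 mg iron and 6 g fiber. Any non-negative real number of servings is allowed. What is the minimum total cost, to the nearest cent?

$1.42

The cheapest plan sits at a corner of the feasible region — with two constraints it uses at most two foods.
peanut butter only: max(4.0/0.9, 6/1) = 6 servings → $1.80.
whole-barley bread only: max(4.0/0.9, 6/3) = 4.444 servings → $2.00.
hummus only: max(4.0/1.4, 6/3) = 2.857 servings → $1.57.
peanut butter + whole-barley bread with both tight: 3.667 servings and 0.7778 servings → $1.45.
peanut butter + hummus with both tight: 2.769 servings and 1.077 servings → $1.42.
whole-barley bread + hummus: the both-tight solution has a negative serving — not a feasible corner.
Cheapest feasible corner: $1.42.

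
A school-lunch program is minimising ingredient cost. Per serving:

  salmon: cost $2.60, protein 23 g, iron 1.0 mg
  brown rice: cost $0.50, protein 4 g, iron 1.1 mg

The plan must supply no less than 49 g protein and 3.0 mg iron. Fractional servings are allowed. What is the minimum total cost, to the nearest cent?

$5.58

Minimising a linear cost over {protein ≥ 49, iron ≥ 3.0, servings ≥ 0} — the optimum is at a vertex, using one or two foods.
salmon only: max(49/23, 3.0/1.0) = 3 servings → $7.80.
brown rice only: max(49/4, 3.0/1.1) = 12.25 servings → $6.12.
salmon + brown rice with both tight: 1.967 servings and 0.939 servings → $5.58.
The minimum over all feasible corners is $5.58.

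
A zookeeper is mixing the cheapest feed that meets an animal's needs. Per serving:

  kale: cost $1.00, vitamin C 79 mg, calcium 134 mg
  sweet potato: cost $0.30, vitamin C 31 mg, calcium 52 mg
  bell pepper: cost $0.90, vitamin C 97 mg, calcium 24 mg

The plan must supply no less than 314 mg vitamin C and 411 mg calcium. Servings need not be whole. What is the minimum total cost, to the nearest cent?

For a min-cost LP with two ≥-constraints, a basic feasible solution has at most two positive variables.
kale only: max(314/79, 411/134) = 3.975 servings → $3.97.
sweet potato only: max(314/31, 411/52) = 10.13 servings → $3.04.
bell pepper only: max(314/97, 411/24) = 17.12 servings → $15.41.
kale + sweet potato with both targets exact would need a negative amount; discard.
kale + bell pepper with both tight: 2.912 servings and 0.8653 servings → $3.69.
sweet potato + bell pepper with both tight: 7.519 servings and 0.8342 servings → $3.01.
So the least-cost plan costs $3.01.

$3.01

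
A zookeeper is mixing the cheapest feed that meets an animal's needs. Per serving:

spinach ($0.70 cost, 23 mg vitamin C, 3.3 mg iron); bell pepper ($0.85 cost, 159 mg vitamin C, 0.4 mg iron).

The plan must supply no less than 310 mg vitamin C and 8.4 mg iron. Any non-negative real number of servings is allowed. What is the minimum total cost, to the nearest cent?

Two binding constraints pin down two serving amounts, so the optimal mix uses at most two foods. The candidates are each food alone (scaled to the tighter of vitamin C/iron) and each pair with both constraints tight.
spinach only: max(310/23, 8.4/3.3) = 13.48 servings → $9.43.
bell pepper only: max(310/159, 8.4/0.4) = 21 servings → $17.85.
spinach + bell pepper with both tight: 2.35 servings and 1.61 servings → $3.01.
So the least-cost plan costs $3.01.

$3.01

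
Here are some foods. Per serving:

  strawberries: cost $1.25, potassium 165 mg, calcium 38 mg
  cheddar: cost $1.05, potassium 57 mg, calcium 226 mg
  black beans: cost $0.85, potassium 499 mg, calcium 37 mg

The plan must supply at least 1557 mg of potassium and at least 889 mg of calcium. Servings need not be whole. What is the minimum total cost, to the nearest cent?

Minimising a linear cost over {potassium ≥ 1557, calcium ≥ 889, servings ≥ 0} — the optimum is at a vertex, using one or two foods.
strawberries only: max(1557/165, 889/38) = 23.39 servings → $29.24.
cheddar only: max(1557/57, 889/226) = 27.32 servings → $28.68.
black beans only: max(1557/499, 889/37) = 24.03 servings → $20.42.
strawberries + cheddar with both tight: 8.576 servings and 2.492 servings → $13.34.
strawberries + black beans: intersection lies outside the first quadrant.
cheddar + black beans with both tight: 3.488 servings and 2.722 servings → $5.98.
So the least-cost plan costs $5.98.

$5.98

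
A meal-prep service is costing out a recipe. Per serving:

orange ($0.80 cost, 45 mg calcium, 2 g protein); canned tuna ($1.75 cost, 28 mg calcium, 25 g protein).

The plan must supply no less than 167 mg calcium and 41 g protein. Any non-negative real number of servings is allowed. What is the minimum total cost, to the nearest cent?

$4.74

The cheapest plan sits at a corner of the feasible region — with two constraints it uses at most two foods.
orange only: max(167/45, 41/2) = 20.5 servings → $16.40.
canned tuna only: max(167/28, 41/25) = 5.964 servings → $10.44.
orange + canned tuna with both tight: 2.832 servings and 1.413 servings → $4.74.
Cheapest feasible corner: $4.74.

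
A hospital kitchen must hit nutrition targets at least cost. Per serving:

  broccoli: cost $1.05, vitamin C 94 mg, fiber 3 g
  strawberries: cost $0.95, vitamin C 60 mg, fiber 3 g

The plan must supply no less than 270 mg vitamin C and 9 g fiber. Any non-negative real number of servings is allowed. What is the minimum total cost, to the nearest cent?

$3.11

With two linear requirements the optimum uses one or two foods; enumerate the corners.
broccoli only: max(270/94, 9/3) = 3 servings → $3.15.
strawberries only: max(270/60, 9/3) = 4.5 servings → $4.28.
broccoli + strawberries with both tight: 2.647 servings and 0.3529 servings → $3.11.
The minimum over all feasible corners is $3.11.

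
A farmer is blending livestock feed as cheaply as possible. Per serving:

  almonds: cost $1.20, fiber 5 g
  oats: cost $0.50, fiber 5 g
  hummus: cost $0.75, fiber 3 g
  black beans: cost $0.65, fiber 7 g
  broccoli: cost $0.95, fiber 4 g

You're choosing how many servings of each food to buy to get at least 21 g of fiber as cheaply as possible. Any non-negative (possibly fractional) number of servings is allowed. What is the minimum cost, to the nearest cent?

$1.95

Cost per g of fiber: black beans $0.0929, oats $0.1000, broccoli $0.2375, almonds $0.2400, hummus $0.2500.
With no serving limits, use only black beans: 21 g / 7 g = 3 servings × $0.65 = $1.95.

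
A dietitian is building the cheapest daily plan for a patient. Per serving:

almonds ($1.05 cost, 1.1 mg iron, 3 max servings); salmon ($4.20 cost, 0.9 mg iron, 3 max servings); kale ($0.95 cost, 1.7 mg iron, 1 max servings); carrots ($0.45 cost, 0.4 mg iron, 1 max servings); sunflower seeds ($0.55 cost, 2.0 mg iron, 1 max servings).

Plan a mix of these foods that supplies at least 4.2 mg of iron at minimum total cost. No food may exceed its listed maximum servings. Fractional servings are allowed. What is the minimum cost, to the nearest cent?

Cost per mg of iron: sunflower seeds $0.2750, kale $0.5588, almonds $0.9545, carrots $1.1250, salmon $4.6667.
Take 1 serving of sunflower seeds: +2.0 mg iron for $0.55 (total $0.55, still need 2.2 mg).
Take 1 serving of kale: +1.7 mg iron for $0.95 (total $1.50, still need 0.5 mg).
Take 0.4545 servings of almonds: +0.5 mg iron for $0.48 (total $1.98, still need 0.0 mg).
Filling from the cheapest source first is optimal under one linear minimum: $1.98.

$1.98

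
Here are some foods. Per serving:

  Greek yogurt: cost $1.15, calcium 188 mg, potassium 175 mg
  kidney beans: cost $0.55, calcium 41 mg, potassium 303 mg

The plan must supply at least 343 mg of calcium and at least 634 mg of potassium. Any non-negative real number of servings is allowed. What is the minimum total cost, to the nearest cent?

$2.45

Minimising a linear cost over {calcium ≥ 343, potassium ≥ 634, servings ≥ 0} — the optimum is at a vertex, using one or two foods.
Greek yogurt only: max(343/188, 634/175) = 3.623 servings → $4.17.
kidney beans only: max(343/41, 634/303) = 8.366 servings → $4.60.
Greek yogurt + kidney beans with both tight: 1.565 servings and 1.188 servings → $2.45.
Cheapest feasible corner: $2.45.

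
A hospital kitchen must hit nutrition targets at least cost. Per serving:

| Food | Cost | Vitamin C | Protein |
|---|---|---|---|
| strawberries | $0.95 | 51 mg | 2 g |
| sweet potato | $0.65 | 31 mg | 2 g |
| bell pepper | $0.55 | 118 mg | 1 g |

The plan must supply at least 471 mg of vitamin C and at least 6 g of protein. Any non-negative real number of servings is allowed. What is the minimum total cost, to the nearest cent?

$2.78

The cheapest plan sits at a corner of the feasible region — with two constraints it uses at most two foods.
strawberries only: max(471/51, 6/2) = 9.235 servings → $8.77.
sweet potato only: max(471/31, 6/2) = 15.19 servings → $9.88.
bell pepper only: max(471/118, 6/1) = 6 servings → $3.30.
strawberries + sweet potato: the both-tight solution has a negative serving — not a feasible corner.
strawberries + bell pepper with both tight: 1.281 servings and 3.438 servings → $3.11.
sweet potato + bell pepper with both tight: 1.156 servings and 3.688 servings → $2.78.
The minimum over all feasible corners is $2.78.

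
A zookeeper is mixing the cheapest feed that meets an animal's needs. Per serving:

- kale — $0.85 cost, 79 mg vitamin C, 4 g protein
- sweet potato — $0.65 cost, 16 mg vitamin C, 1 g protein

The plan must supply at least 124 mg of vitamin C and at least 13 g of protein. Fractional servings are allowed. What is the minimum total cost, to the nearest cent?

$2.76

Two binding constraints pin down two serving amounts, so the optimal mix uses at most two foods. The candidates are each food alone (scaled to the tighter of vitamin C/protein) and each pair with both constraints tight.
kale only: max(124/79, 13/4) = 3.25 servings → $2.76.
sweet potato only: max(124/16, 13/1) = 13 servings → $8.45.
kale + sweet potato: intersection lies outside the first quadrant.
The minimum over all feasible corners is $2.76.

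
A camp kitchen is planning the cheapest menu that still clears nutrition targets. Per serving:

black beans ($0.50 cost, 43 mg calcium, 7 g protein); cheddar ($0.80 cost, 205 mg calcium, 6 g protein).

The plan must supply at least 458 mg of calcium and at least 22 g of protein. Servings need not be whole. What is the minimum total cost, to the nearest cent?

A basic optimal solution has at most two foods positive. Try each food alone and each pair with both targets met exactly.
black beans only: max(458/43, 22/7) = 10.65 servings → $5.33.
cheddar only: max(458/205, 22/6) = 3.667 servings → $2.93.
black beans + cheddar with both tight: 1.497 servings and 1.92 servings → $2.28.
The minimum over all feasible corners is $2.28.

$2.28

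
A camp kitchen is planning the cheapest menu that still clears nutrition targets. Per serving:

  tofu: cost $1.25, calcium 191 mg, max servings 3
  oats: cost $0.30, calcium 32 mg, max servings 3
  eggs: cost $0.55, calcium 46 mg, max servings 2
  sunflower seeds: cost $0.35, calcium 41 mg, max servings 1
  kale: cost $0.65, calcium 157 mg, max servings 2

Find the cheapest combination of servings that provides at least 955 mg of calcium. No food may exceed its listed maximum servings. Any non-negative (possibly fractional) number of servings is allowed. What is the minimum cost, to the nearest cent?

Cost per mg of calcium: kale $0.0041, tofu $0.0065, sunflower seeds $0.0085, oats $0.0094, eggs $0.0120.
Take 2 servings of kale: +314.0 mg calcium for $1.30 (total $1.30, still need 641.0 mg).
Take 3 servings of tofu: +573.0 mg calcium for $3.75 (total $5.05, still need 68.0 mg).
Take 1 serving of sunflower seeds: +41.0 mg calcium for $0.35 (total $5.40, still need 27.0 mg).
Take 0.8438 servings of oats: +27.0 mg calcium for $0.25 (total $5.65, still need 0.0 mg).
Greedy by cheapest-per-mg is optimal for a single linear constraint, so the minimum cost is $5.65.

$5.65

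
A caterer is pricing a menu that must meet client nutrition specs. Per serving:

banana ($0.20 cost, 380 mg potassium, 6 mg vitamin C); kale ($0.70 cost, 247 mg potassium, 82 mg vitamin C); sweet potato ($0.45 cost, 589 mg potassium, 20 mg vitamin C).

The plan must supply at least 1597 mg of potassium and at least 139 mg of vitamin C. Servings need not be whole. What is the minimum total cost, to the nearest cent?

banana only: max(1597/380, 139/6) = 23.17 servings → $4.63.
kale only: max(1597/247, 139/82) = 6.466 servings → $4.53.
sweet potato only: max(1597/589, 139/20) = 6.95 servings → $3.13.
banana + kale with both tight: 3.256 servings and 1.457 servings → $1.67.
banana + sweet potato with both targets exact would need a negative amount; discard.
kale + sweet potato with both tight: 1.152 servings and 2.228 servings → $1.81.
Cheapest feasible corner: $1.67.

$1.67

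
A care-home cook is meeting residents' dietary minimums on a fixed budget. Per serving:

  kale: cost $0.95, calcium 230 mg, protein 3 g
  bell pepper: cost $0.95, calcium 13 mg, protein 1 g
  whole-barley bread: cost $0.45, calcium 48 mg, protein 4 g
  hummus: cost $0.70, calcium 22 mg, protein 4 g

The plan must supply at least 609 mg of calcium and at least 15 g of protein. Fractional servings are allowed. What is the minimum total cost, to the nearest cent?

An LP optimum is at a vertex; with two nutrient constraints at most two foods are used. Check each candidate.
kale only: max(609/230, 15/3) = 5 servings → $4.75.
bell pepper only: max(609/13, 15/1) = 46.85 servings → $44.50.
whole-barley bread only: max(609/48, 15/4) = 12.69 servings → $5.71.
hummus only: max(609/22, 15/4) = 27.68 servings → $19.38.
kale + bell pepper with both tight: 2.168 servings and 8.497 servings → $10.13.
kale + whole-barley bread with both tight: 2.211 servings and 2.091 servings → $3.04.
kale + hummus with both tight: 2.466 servings and 1.9 servings → $3.67.
bell pepper + whole-barley bread with both targets exact would need a negative amount; discard.
bell pepper + hummus with both targets exact would need a negative amount; discard.
whole-barley bread + hummus: the both-tight solution has a negative serving — not a feasible corner.
So the least-cost plan costs $3.04.

$3.04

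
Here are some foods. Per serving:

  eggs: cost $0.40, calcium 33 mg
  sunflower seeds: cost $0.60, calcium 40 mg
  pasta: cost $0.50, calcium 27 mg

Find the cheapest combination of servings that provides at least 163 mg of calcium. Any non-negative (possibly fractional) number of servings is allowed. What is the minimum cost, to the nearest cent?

$1.98

Cost per mg of calcium: eggs $0.0121, sunflower seeds $0.0150, pasta $0.0185.
With no serving limits, use only eggs: 163 mg / 33 mg = 4.939 servings × $0.40 = $1.98.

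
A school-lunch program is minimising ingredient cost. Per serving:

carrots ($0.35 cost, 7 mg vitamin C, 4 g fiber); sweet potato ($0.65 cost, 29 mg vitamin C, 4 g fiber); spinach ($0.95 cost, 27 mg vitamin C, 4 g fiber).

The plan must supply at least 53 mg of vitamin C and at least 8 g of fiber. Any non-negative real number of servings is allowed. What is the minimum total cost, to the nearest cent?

$1.23

With two linear requirements the optimum uses one or two foods; enumerate the corners.
carrots only: max(53/7, 8/4) = 7.571 servings → $2.65.
sweet potato only: max(53/29, 8/4) = 2 servings → $1.30.
spinach only: max(53/27, 8/4) = 2 servings → $1.90.
carrots + sweet potato with both tight: 0.2273 servings and 1.773 servings → $1.23.
carrots + spinach with both tight: 0.05 servings and 1.95 servings → $1.87.
sweet potato + spinach: intersection lies outside the first quadrant.
Cheapest feasible corner: $1.23.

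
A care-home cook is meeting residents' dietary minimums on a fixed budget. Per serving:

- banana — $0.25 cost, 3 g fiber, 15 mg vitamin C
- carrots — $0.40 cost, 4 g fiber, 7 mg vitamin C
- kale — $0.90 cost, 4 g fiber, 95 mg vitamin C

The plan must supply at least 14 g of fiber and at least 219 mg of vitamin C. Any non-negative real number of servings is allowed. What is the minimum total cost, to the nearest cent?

Compare the cost at each extreme point of the feasible region.
banana only: max(14/3, 219/15) = 14.6 servings → $3.65.
carrots only: max(14/4, 219/7) = 31.29 servings → $12.51.
kale only: max(14/4, 219/95) = 3.5 servings → $3.15.
banana + carrots with both targets exact would need a negative amount; discard.
banana + kale with both tight: 2.018 servings and 1.987 servings → $2.29.
carrots + kale with both tight: 1.29 servings and 2.21 servings → $2.51.
So the least-cost plan costs $2.29.

$2.29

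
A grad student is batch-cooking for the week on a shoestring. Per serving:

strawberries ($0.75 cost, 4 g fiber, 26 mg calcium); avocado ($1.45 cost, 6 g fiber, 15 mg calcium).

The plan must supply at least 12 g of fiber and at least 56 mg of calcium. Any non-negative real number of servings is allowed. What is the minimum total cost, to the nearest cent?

$2.25

For a min-cost LP with two ≥-constraints, a basic feasible solution has at most two positive variables.
strawberries only: max(12/4, 56/26) = 3 servings → $2.25.
avocado only: max(12/6, 56/15) = 3.733 servings → $5.41.
strawberries + avocado with both tight: 1.625 servings and 0.9167 servings → $2.55.
So the least-cost plan costs $2.25.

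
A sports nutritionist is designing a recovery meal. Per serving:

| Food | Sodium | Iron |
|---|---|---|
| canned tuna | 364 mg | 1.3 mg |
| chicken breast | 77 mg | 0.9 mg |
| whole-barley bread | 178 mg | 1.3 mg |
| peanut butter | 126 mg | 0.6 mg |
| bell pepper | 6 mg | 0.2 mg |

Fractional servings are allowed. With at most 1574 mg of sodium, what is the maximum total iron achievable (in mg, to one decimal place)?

52.5 mg

Iron per mg sodium: bell pepper 0.03333, chicken breast 0.01169, whole-barley bread 0.007303, peanut butter 0.004762, canned tuna 0.003571.
With no serving limits, spend the whole sodium allowance on bell pepper: 1574 mg / 6 mg × 0.2 mg = 52.5 mg.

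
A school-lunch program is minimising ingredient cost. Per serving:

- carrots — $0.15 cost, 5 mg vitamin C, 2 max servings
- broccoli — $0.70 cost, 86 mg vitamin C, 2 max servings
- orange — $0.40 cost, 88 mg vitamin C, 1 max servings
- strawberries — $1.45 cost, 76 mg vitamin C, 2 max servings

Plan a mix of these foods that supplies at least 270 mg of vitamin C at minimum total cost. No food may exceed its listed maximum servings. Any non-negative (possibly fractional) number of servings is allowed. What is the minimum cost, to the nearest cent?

$1.99

Cost per mg of vitamin C: orange $0.0045, broccoli $0.0081, strawberries $0.0191, carrots $0.0300.
Take 1 serving of orange: +88.0 mg vitamin C for $0.40 (total $0.40, still need 182.0 mg).
Take 2 servings of broccoli: +172.0 mg vitamin C for $1.40 (total $1.80, still need 10.0 mg).
Take 0.1316 servings of strawberries: +10.0 mg vitamin C for $0.19 (total $1.99, still need 0.0 mg).
Filling from the cheapest source first is optimal under one linear minimum: $1.99.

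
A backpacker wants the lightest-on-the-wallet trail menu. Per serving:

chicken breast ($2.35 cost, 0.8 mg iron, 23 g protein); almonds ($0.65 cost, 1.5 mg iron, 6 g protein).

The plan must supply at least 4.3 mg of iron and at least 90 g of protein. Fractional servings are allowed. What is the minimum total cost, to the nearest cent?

Two binding constraints pin down two serving amounts, so the optimal mix uses at most two foods. The candidates are each food alone (scaled to the tighter of iron/protein) and each pair with both constraints tight.
chicken breast only: max(4.3/0.8, 90/23) = 5.375 servings → $12.63.
almonds only: max(4.3/1.5, 90/6) = 15 servings → $9.75.
chicken breast + almonds with both tight: 3.677 servings and 0.9057 servings → $9.23.
The minimum over all feasible corners is $9.23.

$9.23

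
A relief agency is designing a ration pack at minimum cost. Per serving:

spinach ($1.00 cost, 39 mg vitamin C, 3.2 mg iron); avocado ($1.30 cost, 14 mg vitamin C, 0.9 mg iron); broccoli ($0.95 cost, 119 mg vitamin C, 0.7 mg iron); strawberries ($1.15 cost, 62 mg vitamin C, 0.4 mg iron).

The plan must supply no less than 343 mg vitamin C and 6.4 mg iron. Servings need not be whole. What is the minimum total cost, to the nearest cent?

$3.75

This is a tiny linear program; its minimum lies at a vertex of the feasible set. List the vertices and price them.
spinach only: max(343/39, 6.4/3.2) = 8.795 servings → $8.79.
avocado only: max(343/14, 6.4/0.9) = 24.5 servings → $31.85.
broccoli only: max(343/119, 6.4/0.7) = 9.143 servings → $8.69.
strawberries only: max(343/62, 6.4/0.4) = 16 servings → $18.40.
spinach + avocado with both targets exact would need a negative amount; discard.
spinach + broccoli with both tight: 1.475 servings and 2.399 servings → $3.75.
spinach + strawberries with both tight: 1.42 servings and 4.639 servings → $6.75.
avocado + broccoli with both tight: 5.36 servings and 2.252 servings → $9.11.
avocado + strawberries with both tight: 5.171 servings and 4.365 servings → $11.74.
broccoli + strawberries with both targets exact would need a negative amount; discard.
Cheapest feasible corner: $3.75.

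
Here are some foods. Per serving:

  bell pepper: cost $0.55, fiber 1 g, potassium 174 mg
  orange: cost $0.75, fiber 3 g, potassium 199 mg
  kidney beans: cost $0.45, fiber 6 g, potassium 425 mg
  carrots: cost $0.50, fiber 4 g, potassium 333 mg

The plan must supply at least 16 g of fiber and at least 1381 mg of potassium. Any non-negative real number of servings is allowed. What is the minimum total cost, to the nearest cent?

$1.46

For a min-cost LP with two ≥-constraints, a basic feasible solution has at most two positive variables.
bell pepper only: max(16/1, 1381/174) = 16 servings → $8.80.
orange only: max(16/3, 1381/199) = 6.94 servings → $5.20.
kidney beans only: max(16/6, 1381/425) = 3.249 servings → $1.46.
carrots only: max(16/4, 1381/333) = 4.147 servings → $2.07.
bell pepper + orange with both tight: 2.969 servings and 4.344 servings → $4.89.
bell pepper + kidney beans with both tight: 2.401 servings and 2.267 servings → $2.34.
bell pepper + carrots with both tight: 0.5399 servings and 3.865 servings → $2.23.
orange + kidney beans: the both-tight solution has a negative serving — not a feasible corner.
orange + carrots with both targets exact would need a negative amount; discard.
kidney beans + carrots with both targets exact would need a negative amount; discard.
Cheapest feasible corner: $1.46.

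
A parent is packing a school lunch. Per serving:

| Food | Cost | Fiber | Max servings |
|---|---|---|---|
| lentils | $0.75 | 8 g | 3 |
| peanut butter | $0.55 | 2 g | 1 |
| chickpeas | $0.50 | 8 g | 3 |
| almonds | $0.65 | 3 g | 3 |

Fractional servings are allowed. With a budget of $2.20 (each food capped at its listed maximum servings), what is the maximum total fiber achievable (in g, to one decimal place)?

31.5 g

Fiber per dollar: chickpeas 16, lentils 10.67, almonds 4.615, peanut butter 3.636.
Take 3 servings of chickpeas: spends $1.50, +24.0 g fiber (running total 24.0 g).
Take 0.9333 servings of lentils: spends $0.70, +7.5 g fiber (running total 31.5 g).
Filling greedily by fiber-per-dollar is optimal for one linear limit, giving 31.5 g.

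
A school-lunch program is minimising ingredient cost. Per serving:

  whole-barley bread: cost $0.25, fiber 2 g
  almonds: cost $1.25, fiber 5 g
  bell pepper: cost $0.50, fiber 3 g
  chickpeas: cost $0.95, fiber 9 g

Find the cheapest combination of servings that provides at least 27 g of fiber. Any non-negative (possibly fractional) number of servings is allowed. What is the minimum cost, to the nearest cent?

$2.85

Cost per g of fiber: chickpeas $0.1056, whole-barley bread $0.1250, bell pepper $0.1667, almonds $0.2500.
With no serving limits, use only chickpeas: 27 g / 9 g = 3 servings × $0.95 = $2.85.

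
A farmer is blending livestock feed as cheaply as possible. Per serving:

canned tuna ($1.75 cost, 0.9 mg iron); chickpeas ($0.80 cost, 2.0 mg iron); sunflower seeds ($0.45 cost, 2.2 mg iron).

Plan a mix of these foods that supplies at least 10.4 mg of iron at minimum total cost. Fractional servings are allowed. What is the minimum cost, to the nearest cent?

$2.13

Cost per mg of iron: sunflower seeds $0.2045, chickpeas $0.4000, canned tuna $1.9444.
With no serving limits, use only sunflower seeds: 10.4 mg / 2.2 mg = 4.727 servings × $0.45 = $2.13.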